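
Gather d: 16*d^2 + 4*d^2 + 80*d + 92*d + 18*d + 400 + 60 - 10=20*d^2 + 190*d + 450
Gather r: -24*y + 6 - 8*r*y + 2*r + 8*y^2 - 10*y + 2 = r*(2 - 8*y) + 8*y^2 - 34*y + 8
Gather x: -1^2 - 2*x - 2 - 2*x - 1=-4*x - 4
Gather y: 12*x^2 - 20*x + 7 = 12*x^2 - 20*x + 7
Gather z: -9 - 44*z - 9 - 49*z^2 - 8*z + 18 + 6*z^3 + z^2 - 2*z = 6*z^3 - 48*z^2 - 54*z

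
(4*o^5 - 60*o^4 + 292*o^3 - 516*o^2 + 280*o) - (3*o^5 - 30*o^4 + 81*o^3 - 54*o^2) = o^5 - 30*o^4 + 211*o^3 - 462*o^2 + 280*o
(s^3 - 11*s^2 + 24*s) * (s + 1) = s^4 - 10*s^3 + 13*s^2 + 24*s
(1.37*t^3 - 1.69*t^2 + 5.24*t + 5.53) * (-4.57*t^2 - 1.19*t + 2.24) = -6.2609*t^5 + 6.093*t^4 - 18.8669*t^3 - 35.2933*t^2 + 5.1569*t + 12.3872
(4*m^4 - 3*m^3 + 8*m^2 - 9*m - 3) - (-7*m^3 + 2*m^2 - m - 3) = 4*m^4 + 4*m^3 + 6*m^2 - 8*m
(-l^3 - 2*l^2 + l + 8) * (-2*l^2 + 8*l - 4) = 2*l^5 - 4*l^4 - 14*l^3 + 60*l - 32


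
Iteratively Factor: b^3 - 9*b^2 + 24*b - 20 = (b - 5)*(b^2 - 4*b + 4) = (b - 5)*(b - 2)*(b - 2)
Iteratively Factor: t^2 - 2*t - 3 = (t - 3)*(t + 1)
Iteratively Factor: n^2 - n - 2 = (n - 2)*(n + 1)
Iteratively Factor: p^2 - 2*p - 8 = (p + 2)*(p - 4)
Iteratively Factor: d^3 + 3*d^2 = (d + 3)*(d^2) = d*(d + 3)*(d)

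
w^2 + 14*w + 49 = (w + 7)^2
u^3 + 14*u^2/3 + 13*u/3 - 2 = (u - 1/3)*(u + 2)*(u + 3)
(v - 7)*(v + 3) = v^2 - 4*v - 21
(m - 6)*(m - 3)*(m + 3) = m^3 - 6*m^2 - 9*m + 54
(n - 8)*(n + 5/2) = n^2 - 11*n/2 - 20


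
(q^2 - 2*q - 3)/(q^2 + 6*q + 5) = (q - 3)/(q + 5)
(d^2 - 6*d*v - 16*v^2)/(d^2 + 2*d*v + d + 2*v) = (d - 8*v)/(d + 1)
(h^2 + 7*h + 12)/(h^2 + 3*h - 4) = (h + 3)/(h - 1)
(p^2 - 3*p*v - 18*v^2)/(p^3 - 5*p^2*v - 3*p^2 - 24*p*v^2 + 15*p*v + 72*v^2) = (p - 6*v)/(p^2 - 8*p*v - 3*p + 24*v)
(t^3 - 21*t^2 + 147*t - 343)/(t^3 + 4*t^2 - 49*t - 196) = (t^2 - 14*t + 49)/(t^2 + 11*t + 28)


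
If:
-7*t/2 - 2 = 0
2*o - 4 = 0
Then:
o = 2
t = -4/7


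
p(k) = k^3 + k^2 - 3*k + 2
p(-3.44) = -16.55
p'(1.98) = 12.72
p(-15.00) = -3103.00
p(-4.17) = -40.61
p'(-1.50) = 0.75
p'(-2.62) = 12.35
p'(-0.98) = -2.08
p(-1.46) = 5.40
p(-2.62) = -1.26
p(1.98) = 7.74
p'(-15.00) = 642.00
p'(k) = 3*k^2 + 2*k - 3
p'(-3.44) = 25.62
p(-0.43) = 3.40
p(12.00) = 1838.00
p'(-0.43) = -3.31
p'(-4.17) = 40.83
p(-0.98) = 4.96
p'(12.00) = 453.00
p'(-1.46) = 0.47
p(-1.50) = 5.38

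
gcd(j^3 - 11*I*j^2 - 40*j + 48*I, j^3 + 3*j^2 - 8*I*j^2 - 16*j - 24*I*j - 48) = j^2 - 8*I*j - 16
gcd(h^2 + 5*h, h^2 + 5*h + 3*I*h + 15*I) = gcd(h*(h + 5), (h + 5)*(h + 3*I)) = h + 5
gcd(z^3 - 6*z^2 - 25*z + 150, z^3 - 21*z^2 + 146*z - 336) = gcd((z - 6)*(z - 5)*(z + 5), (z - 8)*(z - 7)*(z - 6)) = z - 6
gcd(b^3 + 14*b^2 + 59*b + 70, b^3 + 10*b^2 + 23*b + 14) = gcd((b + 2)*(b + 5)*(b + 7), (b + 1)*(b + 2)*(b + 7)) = b^2 + 9*b + 14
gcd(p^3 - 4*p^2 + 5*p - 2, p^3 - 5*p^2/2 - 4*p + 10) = p - 2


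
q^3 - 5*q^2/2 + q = q*(q - 2)*(q - 1/2)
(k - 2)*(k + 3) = k^2 + k - 6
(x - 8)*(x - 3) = x^2 - 11*x + 24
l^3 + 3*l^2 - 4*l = l*(l - 1)*(l + 4)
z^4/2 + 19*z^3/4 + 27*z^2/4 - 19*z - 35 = (z/2 + 1)*(z - 2)*(z + 5/2)*(z + 7)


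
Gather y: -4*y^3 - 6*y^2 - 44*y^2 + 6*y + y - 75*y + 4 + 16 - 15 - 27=-4*y^3 - 50*y^2 - 68*y - 22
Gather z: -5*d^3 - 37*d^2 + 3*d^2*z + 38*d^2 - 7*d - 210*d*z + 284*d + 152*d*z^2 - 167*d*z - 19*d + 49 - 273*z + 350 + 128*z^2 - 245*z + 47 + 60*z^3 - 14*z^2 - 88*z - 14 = -5*d^3 + d^2 + 258*d + 60*z^3 + z^2*(152*d + 114) + z*(3*d^2 - 377*d - 606) + 432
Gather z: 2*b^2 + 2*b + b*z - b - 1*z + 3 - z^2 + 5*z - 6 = 2*b^2 + b - z^2 + z*(b + 4) - 3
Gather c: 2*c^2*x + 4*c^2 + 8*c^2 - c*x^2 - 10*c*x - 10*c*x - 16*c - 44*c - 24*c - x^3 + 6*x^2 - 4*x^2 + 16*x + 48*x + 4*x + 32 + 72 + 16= c^2*(2*x + 12) + c*(-x^2 - 20*x - 84) - x^3 + 2*x^2 + 68*x + 120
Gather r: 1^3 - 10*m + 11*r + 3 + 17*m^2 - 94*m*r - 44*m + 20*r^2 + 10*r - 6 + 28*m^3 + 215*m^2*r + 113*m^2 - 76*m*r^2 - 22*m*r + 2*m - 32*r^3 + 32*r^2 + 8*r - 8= 28*m^3 + 130*m^2 - 52*m - 32*r^3 + r^2*(52 - 76*m) + r*(215*m^2 - 116*m + 29) - 10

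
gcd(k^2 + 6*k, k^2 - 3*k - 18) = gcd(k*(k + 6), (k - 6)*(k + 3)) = 1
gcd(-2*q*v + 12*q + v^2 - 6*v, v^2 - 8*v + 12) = v - 6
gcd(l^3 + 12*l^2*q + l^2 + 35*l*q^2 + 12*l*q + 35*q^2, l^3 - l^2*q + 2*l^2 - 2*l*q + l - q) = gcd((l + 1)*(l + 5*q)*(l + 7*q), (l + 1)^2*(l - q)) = l + 1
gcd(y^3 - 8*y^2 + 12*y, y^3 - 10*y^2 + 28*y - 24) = y^2 - 8*y + 12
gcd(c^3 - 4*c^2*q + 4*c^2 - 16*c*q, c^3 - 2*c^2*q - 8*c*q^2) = -c^2 + 4*c*q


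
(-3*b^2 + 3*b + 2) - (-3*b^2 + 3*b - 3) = 5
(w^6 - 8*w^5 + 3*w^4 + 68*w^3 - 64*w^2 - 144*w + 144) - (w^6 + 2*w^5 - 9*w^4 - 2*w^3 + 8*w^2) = -10*w^5 + 12*w^4 + 70*w^3 - 72*w^2 - 144*w + 144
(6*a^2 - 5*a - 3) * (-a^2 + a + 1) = -6*a^4 + 11*a^3 + 4*a^2 - 8*a - 3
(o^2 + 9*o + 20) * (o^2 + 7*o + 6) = o^4 + 16*o^3 + 89*o^2 + 194*o + 120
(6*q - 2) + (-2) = 6*q - 4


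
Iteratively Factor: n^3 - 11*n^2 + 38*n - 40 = (n - 2)*(n^2 - 9*n + 20) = (n - 4)*(n - 2)*(n - 5)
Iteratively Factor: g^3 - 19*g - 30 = (g + 2)*(g^2 - 2*g - 15) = (g - 5)*(g + 2)*(g + 3)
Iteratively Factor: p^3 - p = (p)*(p^2 - 1) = p*(p + 1)*(p - 1)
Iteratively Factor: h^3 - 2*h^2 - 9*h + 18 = (h - 3)*(h^2 + h - 6) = (h - 3)*(h + 3)*(h - 2)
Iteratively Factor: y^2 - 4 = (y - 2)*(y + 2)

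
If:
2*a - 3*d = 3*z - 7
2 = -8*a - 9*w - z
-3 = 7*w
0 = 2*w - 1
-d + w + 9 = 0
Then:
No Solution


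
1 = 1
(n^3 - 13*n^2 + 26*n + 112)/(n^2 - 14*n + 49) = (n^2 - 6*n - 16)/(n - 7)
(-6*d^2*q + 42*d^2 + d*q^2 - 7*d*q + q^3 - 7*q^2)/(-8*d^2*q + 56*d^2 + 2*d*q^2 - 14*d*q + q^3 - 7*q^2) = (3*d + q)/(4*d + q)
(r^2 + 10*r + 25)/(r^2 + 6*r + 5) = (r + 5)/(r + 1)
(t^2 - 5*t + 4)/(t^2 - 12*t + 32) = (t - 1)/(t - 8)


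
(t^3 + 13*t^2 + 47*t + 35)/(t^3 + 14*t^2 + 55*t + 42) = (t + 5)/(t + 6)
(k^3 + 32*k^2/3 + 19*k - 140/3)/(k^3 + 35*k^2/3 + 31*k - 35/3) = (3*k - 4)/(3*k - 1)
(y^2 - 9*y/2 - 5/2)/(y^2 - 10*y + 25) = (y + 1/2)/(y - 5)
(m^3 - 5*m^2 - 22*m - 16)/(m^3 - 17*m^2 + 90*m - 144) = (m^2 + 3*m + 2)/(m^2 - 9*m + 18)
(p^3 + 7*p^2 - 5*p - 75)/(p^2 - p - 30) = (p^2 + 2*p - 15)/(p - 6)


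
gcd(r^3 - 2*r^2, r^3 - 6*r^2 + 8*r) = r^2 - 2*r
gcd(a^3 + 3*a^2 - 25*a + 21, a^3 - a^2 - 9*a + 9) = a^2 - 4*a + 3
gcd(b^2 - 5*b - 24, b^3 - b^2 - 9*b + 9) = b + 3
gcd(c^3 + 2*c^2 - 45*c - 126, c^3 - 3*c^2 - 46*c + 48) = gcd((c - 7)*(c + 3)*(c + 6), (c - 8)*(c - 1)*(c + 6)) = c + 6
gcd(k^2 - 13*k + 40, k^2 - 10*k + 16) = k - 8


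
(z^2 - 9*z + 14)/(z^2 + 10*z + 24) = (z^2 - 9*z + 14)/(z^2 + 10*z + 24)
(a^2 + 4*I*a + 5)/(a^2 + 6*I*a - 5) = (a - I)/(a + I)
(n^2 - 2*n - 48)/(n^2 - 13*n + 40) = (n + 6)/(n - 5)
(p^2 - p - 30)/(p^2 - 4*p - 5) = (-p^2 + p + 30)/(-p^2 + 4*p + 5)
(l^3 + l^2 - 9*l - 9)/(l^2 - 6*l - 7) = (l^2 - 9)/(l - 7)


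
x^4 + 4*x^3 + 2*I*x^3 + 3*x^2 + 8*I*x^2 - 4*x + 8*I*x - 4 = (x + 2)^2*(x + I)^2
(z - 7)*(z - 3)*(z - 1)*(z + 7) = z^4 - 4*z^3 - 46*z^2 + 196*z - 147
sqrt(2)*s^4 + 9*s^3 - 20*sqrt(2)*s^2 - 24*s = s*(s - 2*sqrt(2))*(s + 6*sqrt(2))*(sqrt(2)*s + 1)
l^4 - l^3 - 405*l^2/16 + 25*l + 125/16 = (l - 5)*(l - 5/4)*(l + 1/4)*(l + 5)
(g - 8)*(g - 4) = g^2 - 12*g + 32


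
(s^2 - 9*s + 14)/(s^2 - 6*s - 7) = (s - 2)/(s + 1)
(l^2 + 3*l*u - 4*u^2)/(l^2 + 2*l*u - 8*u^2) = (-l + u)/(-l + 2*u)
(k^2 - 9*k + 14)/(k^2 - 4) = (k - 7)/(k + 2)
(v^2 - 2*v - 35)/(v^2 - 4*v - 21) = (v + 5)/(v + 3)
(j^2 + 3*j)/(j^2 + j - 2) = j*(j + 3)/(j^2 + j - 2)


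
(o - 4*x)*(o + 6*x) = o^2 + 2*o*x - 24*x^2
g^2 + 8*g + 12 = (g + 2)*(g + 6)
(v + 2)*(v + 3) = v^2 + 5*v + 6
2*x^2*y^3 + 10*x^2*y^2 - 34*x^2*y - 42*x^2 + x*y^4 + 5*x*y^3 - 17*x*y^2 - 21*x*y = (2*x + y)*(y - 3)*(y + 7)*(x*y + x)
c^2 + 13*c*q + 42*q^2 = (c + 6*q)*(c + 7*q)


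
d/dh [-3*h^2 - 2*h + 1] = -6*h - 2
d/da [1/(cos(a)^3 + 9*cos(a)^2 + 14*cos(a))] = (3*sin(a) + 14*sin(a)/cos(a)^2 + 18*tan(a))/((cos(a) + 2)^2*(cos(a) + 7)^2)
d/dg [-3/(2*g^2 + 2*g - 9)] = 6*(2*g + 1)/(2*g^2 + 2*g - 9)^2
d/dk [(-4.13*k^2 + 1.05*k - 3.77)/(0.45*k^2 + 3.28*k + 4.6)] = (-14.0189*k^2 - 34.603*k + 17.1956)/(0.2025*k^4 + 2.952*k^3 + 14.8984*k^2 + 30.176*k + 21.16)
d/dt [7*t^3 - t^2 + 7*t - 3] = 21*t^2 - 2*t + 7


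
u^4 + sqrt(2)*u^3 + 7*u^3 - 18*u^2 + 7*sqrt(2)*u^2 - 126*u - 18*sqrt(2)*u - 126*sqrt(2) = (u + 7)*(u - 3*sqrt(2))*(u + sqrt(2))*(u + 3*sqrt(2))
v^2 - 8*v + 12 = (v - 6)*(v - 2)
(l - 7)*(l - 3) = l^2 - 10*l + 21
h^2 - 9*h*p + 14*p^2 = (h - 7*p)*(h - 2*p)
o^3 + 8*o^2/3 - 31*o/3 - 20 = (o - 3)*(o + 5/3)*(o + 4)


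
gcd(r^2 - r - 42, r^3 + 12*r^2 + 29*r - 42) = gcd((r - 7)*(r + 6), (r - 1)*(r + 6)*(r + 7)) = r + 6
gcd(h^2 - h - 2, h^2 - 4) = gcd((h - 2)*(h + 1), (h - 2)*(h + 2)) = h - 2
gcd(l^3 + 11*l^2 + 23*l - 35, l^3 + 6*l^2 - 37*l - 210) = l^2 + 12*l + 35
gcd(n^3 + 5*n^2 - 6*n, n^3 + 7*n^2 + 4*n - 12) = n^2 + 5*n - 6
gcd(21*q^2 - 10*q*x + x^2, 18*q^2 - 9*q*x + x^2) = -3*q + x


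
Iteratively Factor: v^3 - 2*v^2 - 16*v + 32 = (v - 4)*(v^2 + 2*v - 8) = (v - 4)*(v - 2)*(v + 4)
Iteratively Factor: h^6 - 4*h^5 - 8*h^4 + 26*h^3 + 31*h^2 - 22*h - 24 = (h - 3)*(h^5 - h^4 - 11*h^3 - 7*h^2 + 10*h + 8) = (h - 3)*(h + 1)*(h^4 - 2*h^3 - 9*h^2 + 2*h + 8) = (h - 3)*(h + 1)*(h + 2)*(h^3 - 4*h^2 - h + 4) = (h - 3)*(h - 1)*(h + 1)*(h + 2)*(h^2 - 3*h - 4) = (h - 3)*(h - 1)*(h + 1)^2*(h + 2)*(h - 4)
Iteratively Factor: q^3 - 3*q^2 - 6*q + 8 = (q - 4)*(q^2 + q - 2) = (q - 4)*(q + 2)*(q - 1)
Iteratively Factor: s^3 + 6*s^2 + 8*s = (s)*(s^2 + 6*s + 8) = s*(s + 2)*(s + 4)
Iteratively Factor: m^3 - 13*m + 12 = (m - 1)*(m^2 + m - 12) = (m - 1)*(m + 4)*(m - 3)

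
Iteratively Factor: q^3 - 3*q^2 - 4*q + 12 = (q - 2)*(q^2 - q - 6) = (q - 3)*(q - 2)*(q + 2)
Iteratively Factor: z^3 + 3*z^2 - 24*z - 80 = (z + 4)*(z^2 - z - 20) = (z - 5)*(z + 4)*(z + 4)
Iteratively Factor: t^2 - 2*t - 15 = (t - 5)*(t + 3)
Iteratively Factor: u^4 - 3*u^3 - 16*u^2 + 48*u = (u - 3)*(u^3 - 16*u) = u*(u - 3)*(u^2 - 16) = u*(u - 4)*(u - 3)*(u + 4)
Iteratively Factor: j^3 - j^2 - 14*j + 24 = (j - 3)*(j^2 + 2*j - 8) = (j - 3)*(j - 2)*(j + 4)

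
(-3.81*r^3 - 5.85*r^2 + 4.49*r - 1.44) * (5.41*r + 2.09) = -20.6121*r^4 - 39.6114*r^3 + 12.0644*r^2 + 1.5937*r - 3.0096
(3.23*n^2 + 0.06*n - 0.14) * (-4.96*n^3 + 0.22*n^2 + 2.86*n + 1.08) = -16.0208*n^5 + 0.413*n^4 + 9.9454*n^3 + 3.6292*n^2 - 0.3356*n - 0.1512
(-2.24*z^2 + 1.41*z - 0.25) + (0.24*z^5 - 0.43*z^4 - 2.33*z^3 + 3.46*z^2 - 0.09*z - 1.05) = 0.24*z^5 - 0.43*z^4 - 2.33*z^3 + 1.22*z^2 + 1.32*z - 1.3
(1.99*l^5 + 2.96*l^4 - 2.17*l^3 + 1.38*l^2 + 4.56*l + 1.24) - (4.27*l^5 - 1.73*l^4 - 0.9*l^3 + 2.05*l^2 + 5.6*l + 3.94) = -2.28*l^5 + 4.69*l^4 - 1.27*l^3 - 0.67*l^2 - 1.04*l - 2.7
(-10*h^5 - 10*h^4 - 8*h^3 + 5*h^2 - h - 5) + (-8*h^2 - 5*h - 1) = -10*h^5 - 10*h^4 - 8*h^3 - 3*h^2 - 6*h - 6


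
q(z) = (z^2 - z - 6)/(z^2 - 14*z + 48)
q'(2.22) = 0.09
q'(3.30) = 0.51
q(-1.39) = -0.04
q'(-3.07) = -0.06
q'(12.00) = -1.23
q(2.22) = -0.15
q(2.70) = -0.08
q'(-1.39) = -0.06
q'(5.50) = 44.00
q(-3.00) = 0.06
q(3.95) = 0.68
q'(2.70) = 0.21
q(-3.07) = 0.06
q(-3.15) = 0.07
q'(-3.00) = -0.06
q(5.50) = 15.00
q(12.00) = 5.25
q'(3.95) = 1.33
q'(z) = (14 - 2*z)*(z^2 - z - 6)/(z^2 - 14*z + 48)^2 + (2*z - 1)/(z^2 - 14*z + 48) = (-13*z^2 + 108*z - 132)/(z^4 - 28*z^3 + 292*z^2 - 1344*z + 2304)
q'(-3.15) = -0.06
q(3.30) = 0.13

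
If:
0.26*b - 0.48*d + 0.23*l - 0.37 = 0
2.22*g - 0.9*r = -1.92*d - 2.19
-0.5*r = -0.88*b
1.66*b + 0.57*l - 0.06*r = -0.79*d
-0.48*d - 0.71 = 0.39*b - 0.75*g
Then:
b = 1.40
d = -1.11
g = 0.97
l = -2.28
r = 2.46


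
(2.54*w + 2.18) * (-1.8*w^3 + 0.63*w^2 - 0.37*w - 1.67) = -4.572*w^4 - 2.3238*w^3 + 0.4336*w^2 - 5.0484*w - 3.6406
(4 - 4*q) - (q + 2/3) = 10/3 - 5*q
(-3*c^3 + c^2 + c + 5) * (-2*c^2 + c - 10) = 6*c^5 - 5*c^4 + 29*c^3 - 19*c^2 - 5*c - 50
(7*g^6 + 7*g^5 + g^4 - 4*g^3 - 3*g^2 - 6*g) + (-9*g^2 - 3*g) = 7*g^6 + 7*g^5 + g^4 - 4*g^3 - 12*g^2 - 9*g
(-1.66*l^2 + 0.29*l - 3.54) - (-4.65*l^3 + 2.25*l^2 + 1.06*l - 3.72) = 4.65*l^3 - 3.91*l^2 - 0.77*l + 0.18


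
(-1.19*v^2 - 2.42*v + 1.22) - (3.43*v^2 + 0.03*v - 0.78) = -4.62*v^2 - 2.45*v + 2.0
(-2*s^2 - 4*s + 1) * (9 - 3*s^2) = 6*s^4 + 12*s^3 - 21*s^2 - 36*s + 9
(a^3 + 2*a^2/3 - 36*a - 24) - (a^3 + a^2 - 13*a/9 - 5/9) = -a^2/3 - 311*a/9 - 211/9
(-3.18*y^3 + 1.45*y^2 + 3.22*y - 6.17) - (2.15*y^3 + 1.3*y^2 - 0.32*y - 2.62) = -5.33*y^3 + 0.15*y^2 + 3.54*y - 3.55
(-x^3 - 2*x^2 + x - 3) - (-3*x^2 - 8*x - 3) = -x^3 + x^2 + 9*x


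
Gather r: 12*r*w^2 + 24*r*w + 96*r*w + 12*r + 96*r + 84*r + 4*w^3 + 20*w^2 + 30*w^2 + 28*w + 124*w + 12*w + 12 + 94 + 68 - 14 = r*(12*w^2 + 120*w + 192) + 4*w^3 + 50*w^2 + 164*w + 160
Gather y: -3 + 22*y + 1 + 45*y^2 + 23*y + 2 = 45*y^2 + 45*y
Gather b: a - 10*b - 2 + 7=a - 10*b + 5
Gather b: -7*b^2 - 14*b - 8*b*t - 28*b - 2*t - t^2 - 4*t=-7*b^2 + b*(-8*t - 42) - t^2 - 6*t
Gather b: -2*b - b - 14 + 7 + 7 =-3*b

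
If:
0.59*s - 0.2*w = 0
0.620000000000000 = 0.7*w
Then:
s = 0.30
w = 0.89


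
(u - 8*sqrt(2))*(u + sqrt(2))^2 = u^3 - 6*sqrt(2)*u^2 - 30*u - 16*sqrt(2)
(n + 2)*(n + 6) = n^2 + 8*n + 12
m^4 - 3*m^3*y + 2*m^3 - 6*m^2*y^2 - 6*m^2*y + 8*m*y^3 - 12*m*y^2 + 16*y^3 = (m + 2)*(m - 4*y)*(m - y)*(m + 2*y)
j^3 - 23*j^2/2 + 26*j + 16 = (j - 8)*(j - 4)*(j + 1/2)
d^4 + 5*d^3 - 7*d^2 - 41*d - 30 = (d - 3)*(d + 1)*(d + 2)*(d + 5)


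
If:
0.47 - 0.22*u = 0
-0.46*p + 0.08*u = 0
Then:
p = 0.37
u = 2.14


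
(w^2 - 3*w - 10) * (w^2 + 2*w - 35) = w^4 - w^3 - 51*w^2 + 85*w + 350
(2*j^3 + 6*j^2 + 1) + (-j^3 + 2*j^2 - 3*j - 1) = j^3 + 8*j^2 - 3*j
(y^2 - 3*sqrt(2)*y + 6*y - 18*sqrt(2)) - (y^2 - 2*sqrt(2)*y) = -sqrt(2)*y + 6*y - 18*sqrt(2)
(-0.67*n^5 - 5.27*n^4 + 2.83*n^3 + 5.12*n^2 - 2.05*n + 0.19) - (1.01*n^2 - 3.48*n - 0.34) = -0.67*n^5 - 5.27*n^4 + 2.83*n^3 + 4.11*n^2 + 1.43*n + 0.53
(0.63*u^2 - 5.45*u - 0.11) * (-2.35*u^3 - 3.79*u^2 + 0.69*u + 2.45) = -1.4805*u^5 + 10.4198*u^4 + 21.3487*u^3 - 1.8001*u^2 - 13.4284*u - 0.2695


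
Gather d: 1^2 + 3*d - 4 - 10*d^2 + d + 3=-10*d^2 + 4*d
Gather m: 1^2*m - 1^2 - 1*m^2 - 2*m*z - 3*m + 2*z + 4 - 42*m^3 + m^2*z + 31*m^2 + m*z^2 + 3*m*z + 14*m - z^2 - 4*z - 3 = -42*m^3 + m^2*(z + 30) + m*(z^2 + z + 12) - z^2 - 2*z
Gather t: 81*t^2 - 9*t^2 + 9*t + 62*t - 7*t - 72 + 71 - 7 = 72*t^2 + 64*t - 8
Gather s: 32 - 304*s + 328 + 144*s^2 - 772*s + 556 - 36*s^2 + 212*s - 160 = 108*s^2 - 864*s + 756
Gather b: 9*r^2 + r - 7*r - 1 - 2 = 9*r^2 - 6*r - 3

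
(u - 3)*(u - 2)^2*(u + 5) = u^4 - 2*u^3 - 19*u^2 + 68*u - 60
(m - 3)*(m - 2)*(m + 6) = m^3 + m^2 - 24*m + 36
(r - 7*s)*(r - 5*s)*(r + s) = r^3 - 11*r^2*s + 23*r*s^2 + 35*s^3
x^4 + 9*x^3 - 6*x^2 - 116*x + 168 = (x - 2)^2*(x + 6)*(x + 7)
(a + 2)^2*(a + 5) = a^3 + 9*a^2 + 24*a + 20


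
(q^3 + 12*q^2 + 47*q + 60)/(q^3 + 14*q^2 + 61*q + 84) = (q + 5)/(q + 7)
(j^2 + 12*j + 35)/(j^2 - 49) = (j + 5)/(j - 7)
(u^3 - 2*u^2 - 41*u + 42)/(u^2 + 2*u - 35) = (u^3 - 2*u^2 - 41*u + 42)/(u^2 + 2*u - 35)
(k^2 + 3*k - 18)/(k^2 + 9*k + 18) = (k - 3)/(k + 3)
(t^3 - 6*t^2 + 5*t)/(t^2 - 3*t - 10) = t*(t - 1)/(t + 2)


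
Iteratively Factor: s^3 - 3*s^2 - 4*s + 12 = (s - 2)*(s^2 - s - 6) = (s - 2)*(s + 2)*(s - 3)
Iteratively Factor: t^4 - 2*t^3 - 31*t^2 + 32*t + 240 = (t + 4)*(t^3 - 6*t^2 - 7*t + 60) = (t - 4)*(t + 4)*(t^2 - 2*t - 15) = (t - 5)*(t - 4)*(t + 4)*(t + 3)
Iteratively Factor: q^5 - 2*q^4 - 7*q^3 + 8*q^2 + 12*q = (q - 3)*(q^4 + q^3 - 4*q^2 - 4*q) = (q - 3)*(q - 2)*(q^3 + 3*q^2 + 2*q) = (q - 3)*(q - 2)*(q + 2)*(q^2 + q) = (q - 3)*(q - 2)*(q + 1)*(q + 2)*(q)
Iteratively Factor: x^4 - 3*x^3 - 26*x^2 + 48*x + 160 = (x - 4)*(x^3 + x^2 - 22*x - 40) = (x - 4)*(x + 4)*(x^2 - 3*x - 10) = (x - 5)*(x - 4)*(x + 4)*(x + 2)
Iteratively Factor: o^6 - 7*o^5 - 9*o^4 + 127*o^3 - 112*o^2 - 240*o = (o - 4)*(o^5 - 3*o^4 - 21*o^3 + 43*o^2 + 60*o) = (o - 5)*(o - 4)*(o^4 + 2*o^3 - 11*o^2 - 12*o) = (o - 5)*(o - 4)*(o + 4)*(o^3 - 2*o^2 - 3*o) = (o - 5)*(o - 4)*(o + 1)*(o + 4)*(o^2 - 3*o) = o*(o - 5)*(o - 4)*(o + 1)*(o + 4)*(o - 3)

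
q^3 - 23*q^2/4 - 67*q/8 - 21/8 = (q - 7)*(q + 1/2)*(q + 3/4)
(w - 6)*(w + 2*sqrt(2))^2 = w^3 - 6*w^2 + 4*sqrt(2)*w^2 - 24*sqrt(2)*w + 8*w - 48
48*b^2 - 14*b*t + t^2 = (-8*b + t)*(-6*b + t)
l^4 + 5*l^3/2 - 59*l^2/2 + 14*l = l*(l - 4)*(l - 1/2)*(l + 7)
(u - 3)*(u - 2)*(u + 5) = u^3 - 19*u + 30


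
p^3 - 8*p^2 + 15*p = p*(p - 5)*(p - 3)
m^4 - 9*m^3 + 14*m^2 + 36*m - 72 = (m - 6)*(m - 3)*(m - 2)*(m + 2)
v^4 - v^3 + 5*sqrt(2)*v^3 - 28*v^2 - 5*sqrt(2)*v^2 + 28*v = v*(v - 1)*(v - 2*sqrt(2))*(v + 7*sqrt(2))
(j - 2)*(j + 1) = j^2 - j - 2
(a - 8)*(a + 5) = a^2 - 3*a - 40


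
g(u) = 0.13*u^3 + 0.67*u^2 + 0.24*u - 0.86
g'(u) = 0.39*u^2 + 1.34*u + 0.24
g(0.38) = -0.66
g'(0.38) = 0.81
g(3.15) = 10.61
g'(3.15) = 8.33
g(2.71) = 7.30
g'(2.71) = 6.74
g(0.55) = -0.50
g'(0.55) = 1.09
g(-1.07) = -0.51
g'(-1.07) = -0.75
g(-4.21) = 0.30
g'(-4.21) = 1.51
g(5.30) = 38.59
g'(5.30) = 18.30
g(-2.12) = 0.40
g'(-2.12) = -0.85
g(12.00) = 323.14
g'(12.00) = 72.48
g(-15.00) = -292.46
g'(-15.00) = 67.89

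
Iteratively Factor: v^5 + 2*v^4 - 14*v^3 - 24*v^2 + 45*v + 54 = (v + 1)*(v^4 + v^3 - 15*v^2 - 9*v + 54) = (v + 1)*(v + 3)*(v^3 - 2*v^2 - 9*v + 18) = (v + 1)*(v + 3)^2*(v^2 - 5*v + 6) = (v - 2)*(v + 1)*(v + 3)^2*(v - 3)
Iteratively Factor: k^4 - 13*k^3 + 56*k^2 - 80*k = (k - 4)*(k^3 - 9*k^2 + 20*k) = k*(k - 4)*(k^2 - 9*k + 20) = k*(k - 4)^2*(k - 5)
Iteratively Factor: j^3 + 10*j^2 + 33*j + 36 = (j + 3)*(j^2 + 7*j + 12) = (j + 3)*(j + 4)*(j + 3)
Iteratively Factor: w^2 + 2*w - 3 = (w - 1)*(w + 3)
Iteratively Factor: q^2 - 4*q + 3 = (q - 1)*(q - 3)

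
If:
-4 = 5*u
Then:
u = -4/5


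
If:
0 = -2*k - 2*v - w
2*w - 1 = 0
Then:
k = -v - 1/4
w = 1/2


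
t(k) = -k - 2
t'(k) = -1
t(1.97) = -3.97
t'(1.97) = -1.00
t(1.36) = -3.36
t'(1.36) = -1.00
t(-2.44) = 0.44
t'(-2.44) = -1.00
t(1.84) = -3.84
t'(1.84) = -1.00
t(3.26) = -5.26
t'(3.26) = -1.00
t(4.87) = -6.87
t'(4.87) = -1.00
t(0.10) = -2.10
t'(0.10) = -1.00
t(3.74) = -5.74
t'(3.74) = -1.00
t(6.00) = -8.00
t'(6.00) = -1.00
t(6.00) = -8.00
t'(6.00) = -1.00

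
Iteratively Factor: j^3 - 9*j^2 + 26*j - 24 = (j - 2)*(j^2 - 7*j + 12) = (j - 4)*(j - 2)*(j - 3)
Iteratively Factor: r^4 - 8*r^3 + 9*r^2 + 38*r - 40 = (r - 1)*(r^3 - 7*r^2 + 2*r + 40) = (r - 5)*(r - 1)*(r^2 - 2*r - 8) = (r - 5)*(r - 4)*(r - 1)*(r + 2)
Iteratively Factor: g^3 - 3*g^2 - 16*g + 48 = (g - 4)*(g^2 + g - 12) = (g - 4)*(g + 4)*(g - 3)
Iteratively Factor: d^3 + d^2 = (d + 1)*(d^2) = d*(d + 1)*(d)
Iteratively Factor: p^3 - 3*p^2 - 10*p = (p - 5)*(p^2 + 2*p) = p*(p - 5)*(p + 2)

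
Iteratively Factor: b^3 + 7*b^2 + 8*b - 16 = (b + 4)*(b^2 + 3*b - 4) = (b + 4)^2*(b - 1)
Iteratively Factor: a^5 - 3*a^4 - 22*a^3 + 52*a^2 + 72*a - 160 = (a - 5)*(a^4 + 2*a^3 - 12*a^2 - 8*a + 32) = (a - 5)*(a - 2)*(a^3 + 4*a^2 - 4*a - 16) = (a - 5)*(a - 2)^2*(a^2 + 6*a + 8) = (a - 5)*(a - 2)^2*(a + 2)*(a + 4)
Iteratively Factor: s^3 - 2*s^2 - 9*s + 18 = (s + 3)*(s^2 - 5*s + 6) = (s - 2)*(s + 3)*(s - 3)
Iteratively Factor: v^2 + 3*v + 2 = (v + 1)*(v + 2)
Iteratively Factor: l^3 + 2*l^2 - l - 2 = (l + 2)*(l^2 - 1) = (l + 1)*(l + 2)*(l - 1)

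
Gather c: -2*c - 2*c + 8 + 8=16 - 4*c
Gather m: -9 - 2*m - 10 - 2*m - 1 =-4*m - 20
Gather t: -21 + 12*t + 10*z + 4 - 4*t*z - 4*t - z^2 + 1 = t*(8 - 4*z) - z^2 + 10*z - 16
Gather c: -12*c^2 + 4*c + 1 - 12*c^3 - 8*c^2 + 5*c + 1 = -12*c^3 - 20*c^2 + 9*c + 2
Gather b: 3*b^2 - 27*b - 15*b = 3*b^2 - 42*b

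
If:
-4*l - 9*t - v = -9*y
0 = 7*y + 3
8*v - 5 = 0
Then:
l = -9*t/4 - 251/224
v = 5/8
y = -3/7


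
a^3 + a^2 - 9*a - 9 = (a - 3)*(a + 1)*(a + 3)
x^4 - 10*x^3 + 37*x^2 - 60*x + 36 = (x - 3)^2*(x - 2)^2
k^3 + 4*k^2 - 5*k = k*(k - 1)*(k + 5)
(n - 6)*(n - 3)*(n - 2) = n^3 - 11*n^2 + 36*n - 36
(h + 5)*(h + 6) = h^2 + 11*h + 30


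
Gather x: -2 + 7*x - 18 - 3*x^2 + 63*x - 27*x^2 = -30*x^2 + 70*x - 20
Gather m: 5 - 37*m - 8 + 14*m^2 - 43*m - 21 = 14*m^2 - 80*m - 24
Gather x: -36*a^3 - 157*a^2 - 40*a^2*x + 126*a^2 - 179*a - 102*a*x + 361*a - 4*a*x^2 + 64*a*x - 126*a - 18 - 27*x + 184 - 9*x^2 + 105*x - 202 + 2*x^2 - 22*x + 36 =-36*a^3 - 31*a^2 + 56*a + x^2*(-4*a - 7) + x*(-40*a^2 - 38*a + 56)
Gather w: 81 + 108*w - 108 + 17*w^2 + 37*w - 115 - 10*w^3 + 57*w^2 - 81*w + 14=-10*w^3 + 74*w^2 + 64*w - 128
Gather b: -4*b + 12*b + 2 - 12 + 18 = 8*b + 8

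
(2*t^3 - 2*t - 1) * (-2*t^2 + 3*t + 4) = -4*t^5 + 6*t^4 + 12*t^3 - 4*t^2 - 11*t - 4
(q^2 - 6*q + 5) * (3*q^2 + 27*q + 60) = 3*q^4 + 9*q^3 - 87*q^2 - 225*q + 300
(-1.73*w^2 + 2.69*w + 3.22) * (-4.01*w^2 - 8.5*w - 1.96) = 6.9373*w^4 + 3.9181*w^3 - 32.3864*w^2 - 32.6424*w - 6.3112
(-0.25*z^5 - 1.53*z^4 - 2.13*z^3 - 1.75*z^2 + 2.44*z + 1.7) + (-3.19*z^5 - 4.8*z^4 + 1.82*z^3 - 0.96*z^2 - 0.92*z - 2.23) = -3.44*z^5 - 6.33*z^4 - 0.31*z^3 - 2.71*z^2 + 1.52*z - 0.53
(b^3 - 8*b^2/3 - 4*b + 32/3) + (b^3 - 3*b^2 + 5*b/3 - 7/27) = 2*b^3 - 17*b^2/3 - 7*b/3 + 281/27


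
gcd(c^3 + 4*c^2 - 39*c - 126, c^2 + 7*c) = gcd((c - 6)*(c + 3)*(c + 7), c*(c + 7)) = c + 7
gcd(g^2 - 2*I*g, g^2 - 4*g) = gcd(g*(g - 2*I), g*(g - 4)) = g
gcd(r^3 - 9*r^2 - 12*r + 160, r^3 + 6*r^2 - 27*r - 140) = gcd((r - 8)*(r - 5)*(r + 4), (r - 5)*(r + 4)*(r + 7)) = r^2 - r - 20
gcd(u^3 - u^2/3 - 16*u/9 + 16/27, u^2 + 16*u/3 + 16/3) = u + 4/3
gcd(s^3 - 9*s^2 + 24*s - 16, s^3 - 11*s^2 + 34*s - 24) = s^2 - 5*s + 4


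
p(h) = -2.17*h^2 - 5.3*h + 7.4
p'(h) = -4.34*h - 5.3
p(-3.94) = -5.40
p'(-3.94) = 11.80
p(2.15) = -14.03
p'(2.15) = -14.63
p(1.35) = -3.71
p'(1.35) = -11.16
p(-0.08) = 7.81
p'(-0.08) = -4.95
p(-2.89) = 4.59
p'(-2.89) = 7.24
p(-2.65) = 6.21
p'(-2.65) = 6.20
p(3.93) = -46.94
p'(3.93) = -22.36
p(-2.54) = 6.86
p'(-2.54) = 5.72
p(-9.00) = -120.67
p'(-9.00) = 33.76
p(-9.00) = -120.67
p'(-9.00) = 33.76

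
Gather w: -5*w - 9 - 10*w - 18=-15*w - 27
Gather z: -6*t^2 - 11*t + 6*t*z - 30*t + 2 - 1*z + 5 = -6*t^2 - 41*t + z*(6*t - 1) + 7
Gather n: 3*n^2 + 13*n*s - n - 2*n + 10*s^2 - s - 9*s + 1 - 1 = 3*n^2 + n*(13*s - 3) + 10*s^2 - 10*s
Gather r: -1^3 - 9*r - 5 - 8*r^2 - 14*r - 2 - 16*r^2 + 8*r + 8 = -24*r^2 - 15*r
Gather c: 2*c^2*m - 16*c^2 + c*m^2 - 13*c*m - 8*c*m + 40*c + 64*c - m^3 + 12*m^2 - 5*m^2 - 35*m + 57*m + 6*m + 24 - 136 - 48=c^2*(2*m - 16) + c*(m^2 - 21*m + 104) - m^3 + 7*m^2 + 28*m - 160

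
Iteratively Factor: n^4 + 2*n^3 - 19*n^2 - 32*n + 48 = (n - 1)*(n^3 + 3*n^2 - 16*n - 48) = (n - 1)*(n + 3)*(n^2 - 16) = (n - 4)*(n - 1)*(n + 3)*(n + 4)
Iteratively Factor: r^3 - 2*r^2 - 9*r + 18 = (r + 3)*(r^2 - 5*r + 6) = (r - 3)*(r + 3)*(r - 2)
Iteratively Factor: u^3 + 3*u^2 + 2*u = (u + 1)*(u^2 + 2*u) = u*(u + 1)*(u + 2)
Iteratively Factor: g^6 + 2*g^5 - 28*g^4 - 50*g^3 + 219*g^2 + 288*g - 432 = (g - 1)*(g^5 + 3*g^4 - 25*g^3 - 75*g^2 + 144*g + 432) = (g - 4)*(g - 1)*(g^4 + 7*g^3 + 3*g^2 - 63*g - 108) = (g - 4)*(g - 1)*(g + 3)*(g^3 + 4*g^2 - 9*g - 36) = (g - 4)*(g - 1)*(g + 3)*(g + 4)*(g^2 - 9) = (g - 4)*(g - 3)*(g - 1)*(g + 3)*(g + 4)*(g + 3)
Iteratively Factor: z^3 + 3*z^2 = (z)*(z^2 + 3*z) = z^2*(z + 3)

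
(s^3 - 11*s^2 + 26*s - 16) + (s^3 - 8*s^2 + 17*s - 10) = 2*s^3 - 19*s^2 + 43*s - 26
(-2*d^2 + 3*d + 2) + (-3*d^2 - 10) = -5*d^2 + 3*d - 8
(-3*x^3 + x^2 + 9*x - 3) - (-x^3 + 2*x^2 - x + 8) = -2*x^3 - x^2 + 10*x - 11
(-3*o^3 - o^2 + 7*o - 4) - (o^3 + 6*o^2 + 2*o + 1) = -4*o^3 - 7*o^2 + 5*o - 5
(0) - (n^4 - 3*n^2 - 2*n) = -n^4 + 3*n^2 + 2*n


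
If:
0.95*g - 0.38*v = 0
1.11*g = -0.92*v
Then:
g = 0.00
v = 0.00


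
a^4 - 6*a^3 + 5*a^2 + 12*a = a*(a - 4)*(a - 3)*(a + 1)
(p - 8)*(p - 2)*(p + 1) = p^3 - 9*p^2 + 6*p + 16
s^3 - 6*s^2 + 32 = (s - 4)^2*(s + 2)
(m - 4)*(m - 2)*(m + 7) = m^3 + m^2 - 34*m + 56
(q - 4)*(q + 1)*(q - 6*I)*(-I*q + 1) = -I*q^4 - 5*q^3 + 3*I*q^3 + 15*q^2 - 2*I*q^2 + 20*q + 18*I*q + 24*I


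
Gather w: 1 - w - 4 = -w - 3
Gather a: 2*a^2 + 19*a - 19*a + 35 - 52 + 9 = 2*a^2 - 8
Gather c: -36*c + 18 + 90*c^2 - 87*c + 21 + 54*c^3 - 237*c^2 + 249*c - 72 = 54*c^3 - 147*c^2 + 126*c - 33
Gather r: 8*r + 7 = 8*r + 7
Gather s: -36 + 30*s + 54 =30*s + 18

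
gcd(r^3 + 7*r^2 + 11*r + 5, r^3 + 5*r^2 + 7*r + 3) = r^2 + 2*r + 1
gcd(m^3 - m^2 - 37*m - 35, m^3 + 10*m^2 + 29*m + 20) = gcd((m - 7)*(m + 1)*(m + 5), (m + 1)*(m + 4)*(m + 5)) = m^2 + 6*m + 5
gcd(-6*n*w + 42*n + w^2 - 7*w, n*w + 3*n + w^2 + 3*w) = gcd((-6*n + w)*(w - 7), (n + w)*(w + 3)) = 1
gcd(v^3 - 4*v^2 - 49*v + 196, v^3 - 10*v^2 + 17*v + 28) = v^2 - 11*v + 28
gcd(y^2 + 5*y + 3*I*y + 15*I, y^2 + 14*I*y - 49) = 1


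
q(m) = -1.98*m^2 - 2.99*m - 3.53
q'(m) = -3.96*m - 2.99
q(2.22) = -19.93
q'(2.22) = -11.78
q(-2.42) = -7.89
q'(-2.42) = 6.59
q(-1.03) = -2.55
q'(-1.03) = 1.09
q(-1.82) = -4.65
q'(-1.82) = 4.22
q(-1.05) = -2.57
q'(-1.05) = 1.17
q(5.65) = -83.63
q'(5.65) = -25.36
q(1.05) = -8.85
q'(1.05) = -7.15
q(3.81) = -43.66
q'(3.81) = -18.08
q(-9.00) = -137.00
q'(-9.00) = 32.65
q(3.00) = -30.32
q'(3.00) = -14.87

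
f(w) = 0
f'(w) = 0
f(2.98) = 0.00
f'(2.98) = 0.00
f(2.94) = 0.00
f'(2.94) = 0.00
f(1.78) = 0.00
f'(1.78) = 0.00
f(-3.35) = 0.00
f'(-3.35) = 0.00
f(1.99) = 0.00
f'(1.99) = 0.00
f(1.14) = 0.00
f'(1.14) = 0.00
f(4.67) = 0.00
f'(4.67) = 0.00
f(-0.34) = 0.00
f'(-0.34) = 0.00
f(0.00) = 0.00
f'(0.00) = 0.00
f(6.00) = 0.00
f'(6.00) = 0.00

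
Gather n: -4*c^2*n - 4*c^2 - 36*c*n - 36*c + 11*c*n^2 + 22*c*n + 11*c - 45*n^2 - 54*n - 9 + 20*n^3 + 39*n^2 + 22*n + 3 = -4*c^2 - 25*c + 20*n^3 + n^2*(11*c - 6) + n*(-4*c^2 - 14*c - 32) - 6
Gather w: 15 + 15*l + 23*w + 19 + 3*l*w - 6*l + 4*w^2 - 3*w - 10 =9*l + 4*w^2 + w*(3*l + 20) + 24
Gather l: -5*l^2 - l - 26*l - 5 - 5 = -5*l^2 - 27*l - 10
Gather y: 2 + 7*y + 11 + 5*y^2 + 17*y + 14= 5*y^2 + 24*y + 27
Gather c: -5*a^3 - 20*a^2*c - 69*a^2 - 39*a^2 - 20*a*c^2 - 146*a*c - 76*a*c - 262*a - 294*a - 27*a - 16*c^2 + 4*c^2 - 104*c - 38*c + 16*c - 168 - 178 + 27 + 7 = -5*a^3 - 108*a^2 - 583*a + c^2*(-20*a - 12) + c*(-20*a^2 - 222*a - 126) - 312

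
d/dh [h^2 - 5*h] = 2*h - 5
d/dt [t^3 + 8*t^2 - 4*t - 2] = 3*t^2 + 16*t - 4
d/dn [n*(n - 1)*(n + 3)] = 3*n^2 + 4*n - 3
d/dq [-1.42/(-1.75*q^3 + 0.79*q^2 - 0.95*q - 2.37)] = (-7.455*q^2 + 2.2436*q - 1.349)/(1.75*q^3 - 0.79*q^2 + 0.95*q + 2.37)^2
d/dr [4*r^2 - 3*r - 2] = 8*r - 3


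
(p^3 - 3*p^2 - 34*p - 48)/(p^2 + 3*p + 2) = (p^2 - 5*p - 24)/(p + 1)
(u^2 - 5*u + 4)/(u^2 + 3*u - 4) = (u - 4)/(u + 4)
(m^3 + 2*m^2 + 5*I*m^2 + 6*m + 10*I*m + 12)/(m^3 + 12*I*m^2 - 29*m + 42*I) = (m + 2)/(m + 7*I)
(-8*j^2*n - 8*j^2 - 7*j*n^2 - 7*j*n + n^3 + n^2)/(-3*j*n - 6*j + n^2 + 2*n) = (8*j^2*n + 8*j^2 + 7*j*n^2 + 7*j*n - n^3 - n^2)/(3*j*n + 6*j - n^2 - 2*n)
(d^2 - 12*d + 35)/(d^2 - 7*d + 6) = (d^2 - 12*d + 35)/(d^2 - 7*d + 6)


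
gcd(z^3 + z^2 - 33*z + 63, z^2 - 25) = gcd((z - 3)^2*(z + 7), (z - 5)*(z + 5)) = 1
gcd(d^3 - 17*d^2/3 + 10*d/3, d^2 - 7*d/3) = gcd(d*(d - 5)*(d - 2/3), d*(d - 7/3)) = d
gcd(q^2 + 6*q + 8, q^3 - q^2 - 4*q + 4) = q + 2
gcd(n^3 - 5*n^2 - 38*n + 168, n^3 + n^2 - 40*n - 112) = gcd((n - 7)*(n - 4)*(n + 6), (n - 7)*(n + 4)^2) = n - 7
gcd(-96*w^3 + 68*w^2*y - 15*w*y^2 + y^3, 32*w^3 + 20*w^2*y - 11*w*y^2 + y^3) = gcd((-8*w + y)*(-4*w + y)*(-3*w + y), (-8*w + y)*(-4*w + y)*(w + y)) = 32*w^2 - 12*w*y + y^2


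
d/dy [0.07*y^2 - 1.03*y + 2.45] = 0.14*y - 1.03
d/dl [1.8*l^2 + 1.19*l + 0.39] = 3.6*l + 1.19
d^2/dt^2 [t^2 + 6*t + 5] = 2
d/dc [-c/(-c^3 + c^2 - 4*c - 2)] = (c^3 - c^2 - c*(3*c^2 - 2*c + 4) + 4*c + 2)/(c^3 - c^2 + 4*c + 2)^2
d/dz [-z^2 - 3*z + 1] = -2*z - 3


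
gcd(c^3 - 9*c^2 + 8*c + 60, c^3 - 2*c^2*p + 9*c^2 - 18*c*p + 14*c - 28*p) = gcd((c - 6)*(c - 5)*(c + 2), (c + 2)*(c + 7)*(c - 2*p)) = c + 2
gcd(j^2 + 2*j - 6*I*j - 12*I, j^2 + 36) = j - 6*I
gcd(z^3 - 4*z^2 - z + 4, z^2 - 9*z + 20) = z - 4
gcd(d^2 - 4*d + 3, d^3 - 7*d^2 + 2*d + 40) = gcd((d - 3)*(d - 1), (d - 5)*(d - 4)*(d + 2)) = 1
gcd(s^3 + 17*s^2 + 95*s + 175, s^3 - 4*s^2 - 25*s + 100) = s + 5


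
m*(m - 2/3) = m^2 - 2*m/3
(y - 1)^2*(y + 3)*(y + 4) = y^4 + 5*y^3 - y^2 - 17*y + 12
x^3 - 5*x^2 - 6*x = x*(x - 6)*(x + 1)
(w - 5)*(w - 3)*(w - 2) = w^3 - 10*w^2 + 31*w - 30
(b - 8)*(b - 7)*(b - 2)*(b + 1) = b^4 - 16*b^3 + 69*b^2 - 26*b - 112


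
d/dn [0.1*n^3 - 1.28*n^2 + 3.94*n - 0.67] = 0.3*n^2 - 2.56*n + 3.94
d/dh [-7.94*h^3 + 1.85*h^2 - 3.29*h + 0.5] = -23.82*h^2 + 3.7*h - 3.29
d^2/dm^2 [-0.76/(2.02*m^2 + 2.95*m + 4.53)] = (6.202208*m^2 + 9.05768*m - 0.76*(4.04*m + 2.95)*(8.08*m + 5.9) + 13.908912)/(2.02*m^2 + 2.95*m + 4.53)^3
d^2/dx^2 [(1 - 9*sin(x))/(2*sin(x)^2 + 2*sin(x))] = (9*sin(x) - 22 + 1/sin(x) + 4/sin(x)^2 + 2/sin(x)^3)/(2*(sin(x) + 1)^2)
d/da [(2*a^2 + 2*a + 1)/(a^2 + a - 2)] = -(10*a + 5)/(a^2 + a - 2)^2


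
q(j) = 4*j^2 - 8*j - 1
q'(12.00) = 88.00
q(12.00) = 479.00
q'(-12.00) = -104.00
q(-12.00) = 671.00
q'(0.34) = -5.28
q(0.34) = -3.26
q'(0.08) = -7.36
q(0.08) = -1.61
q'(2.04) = 8.32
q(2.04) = -0.67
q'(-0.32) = -10.56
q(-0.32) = 1.97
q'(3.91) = 23.28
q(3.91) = 28.87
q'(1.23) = 1.84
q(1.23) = -4.79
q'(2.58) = 12.64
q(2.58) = 4.99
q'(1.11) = 0.88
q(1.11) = -4.95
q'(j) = 8*j - 8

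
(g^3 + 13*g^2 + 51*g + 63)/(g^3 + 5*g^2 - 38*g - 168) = (g^2 + 6*g + 9)/(g^2 - 2*g - 24)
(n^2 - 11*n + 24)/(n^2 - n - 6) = (n - 8)/(n + 2)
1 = 1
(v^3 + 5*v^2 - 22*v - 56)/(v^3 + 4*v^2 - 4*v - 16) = (v^2 + 3*v - 28)/(v^2 + 2*v - 8)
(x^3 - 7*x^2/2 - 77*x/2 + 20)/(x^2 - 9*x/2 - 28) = (2*x^2 + 9*x - 5)/(2*x + 7)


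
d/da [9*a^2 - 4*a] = 18*a - 4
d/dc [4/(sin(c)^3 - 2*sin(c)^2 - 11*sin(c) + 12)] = 4*(-3*sin(c)^2 + 4*sin(c) + 11)*cos(c)/(sin(c)^3 - 2*sin(c)^2 - 11*sin(c) + 12)^2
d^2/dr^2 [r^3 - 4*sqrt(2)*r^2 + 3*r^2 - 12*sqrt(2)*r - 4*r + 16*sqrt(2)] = 6*r - 8*sqrt(2) + 6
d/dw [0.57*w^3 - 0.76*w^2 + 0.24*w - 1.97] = 1.71*w^2 - 1.52*w + 0.24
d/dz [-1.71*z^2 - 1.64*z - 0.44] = -3.42*z - 1.64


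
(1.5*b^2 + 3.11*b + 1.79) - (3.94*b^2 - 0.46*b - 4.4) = -2.44*b^2 + 3.57*b + 6.19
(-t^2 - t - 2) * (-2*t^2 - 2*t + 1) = 2*t^4 + 4*t^3 + 5*t^2 + 3*t - 2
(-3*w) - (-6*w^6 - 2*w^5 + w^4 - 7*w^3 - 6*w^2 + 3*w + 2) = 6*w^6 + 2*w^5 - w^4 + 7*w^3 + 6*w^2 - 6*w - 2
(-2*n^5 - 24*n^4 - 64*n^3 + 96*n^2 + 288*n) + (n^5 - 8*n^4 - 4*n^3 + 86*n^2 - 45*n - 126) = -n^5 - 32*n^4 - 68*n^3 + 182*n^2 + 243*n - 126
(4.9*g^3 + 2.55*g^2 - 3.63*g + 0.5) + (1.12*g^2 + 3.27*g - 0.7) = 4.9*g^3 + 3.67*g^2 - 0.36*g - 0.2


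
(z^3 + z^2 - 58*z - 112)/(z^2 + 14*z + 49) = (z^2 - 6*z - 16)/(z + 7)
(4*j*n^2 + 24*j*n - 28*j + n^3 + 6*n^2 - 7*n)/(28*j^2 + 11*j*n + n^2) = (n^2 + 6*n - 7)/(7*j + n)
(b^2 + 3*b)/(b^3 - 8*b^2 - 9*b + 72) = b/(b^2 - 11*b + 24)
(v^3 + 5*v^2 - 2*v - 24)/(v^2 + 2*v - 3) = (v^2 + 2*v - 8)/(v - 1)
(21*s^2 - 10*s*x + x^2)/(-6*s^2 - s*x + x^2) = (-7*s + x)/(2*s + x)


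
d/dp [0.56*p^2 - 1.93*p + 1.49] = 1.12*p - 1.93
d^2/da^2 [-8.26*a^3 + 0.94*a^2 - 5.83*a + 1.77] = 1.88 - 49.56*a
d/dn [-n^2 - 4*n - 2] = -2*n - 4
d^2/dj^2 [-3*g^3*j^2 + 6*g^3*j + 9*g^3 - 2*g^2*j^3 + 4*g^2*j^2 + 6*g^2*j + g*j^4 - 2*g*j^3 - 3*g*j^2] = 2*g*(-3*g^2 - 6*g*j + 4*g + 6*j^2 - 6*j - 3)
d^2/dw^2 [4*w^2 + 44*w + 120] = 8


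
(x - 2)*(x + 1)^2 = x^3 - 3*x - 2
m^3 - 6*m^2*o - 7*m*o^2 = m*(m - 7*o)*(m + o)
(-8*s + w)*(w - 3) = -8*s*w + 24*s + w^2 - 3*w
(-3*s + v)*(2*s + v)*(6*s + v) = -36*s^3 - 12*s^2*v + 5*s*v^2 + v^3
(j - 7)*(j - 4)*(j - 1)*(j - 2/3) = j^4 - 38*j^3/3 + 47*j^2 - 54*j + 56/3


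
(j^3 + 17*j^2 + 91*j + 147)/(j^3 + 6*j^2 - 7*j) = (j^2 + 10*j + 21)/(j*(j - 1))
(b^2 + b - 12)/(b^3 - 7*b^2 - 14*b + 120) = (b - 3)/(b^2 - 11*b + 30)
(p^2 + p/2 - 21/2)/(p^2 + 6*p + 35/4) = 2*(p - 3)/(2*p + 5)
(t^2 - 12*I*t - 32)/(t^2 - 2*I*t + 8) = (t - 8*I)/(t + 2*I)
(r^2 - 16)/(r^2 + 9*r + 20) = (r - 4)/(r + 5)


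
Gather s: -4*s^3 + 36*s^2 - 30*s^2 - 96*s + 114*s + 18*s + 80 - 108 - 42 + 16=-4*s^3 + 6*s^2 + 36*s - 54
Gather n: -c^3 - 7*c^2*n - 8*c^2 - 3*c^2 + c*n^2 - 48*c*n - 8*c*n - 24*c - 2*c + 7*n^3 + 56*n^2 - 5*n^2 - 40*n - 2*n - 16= -c^3 - 11*c^2 - 26*c + 7*n^3 + n^2*(c + 51) + n*(-7*c^2 - 56*c - 42) - 16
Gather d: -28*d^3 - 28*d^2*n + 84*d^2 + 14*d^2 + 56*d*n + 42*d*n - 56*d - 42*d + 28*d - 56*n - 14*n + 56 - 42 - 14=-28*d^3 + d^2*(98 - 28*n) + d*(98*n - 70) - 70*n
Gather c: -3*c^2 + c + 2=-3*c^2 + c + 2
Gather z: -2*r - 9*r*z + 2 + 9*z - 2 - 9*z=-9*r*z - 2*r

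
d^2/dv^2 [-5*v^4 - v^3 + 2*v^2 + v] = -60*v^2 - 6*v + 4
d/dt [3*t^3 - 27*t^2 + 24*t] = 9*t^2 - 54*t + 24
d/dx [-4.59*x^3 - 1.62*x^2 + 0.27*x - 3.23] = -13.77*x^2 - 3.24*x + 0.27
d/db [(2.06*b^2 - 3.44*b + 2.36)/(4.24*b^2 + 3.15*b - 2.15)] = (21.0746*b^2 - 28.8708*b - 0.0379999999999994)/(17.9776*b^4 + 26.712*b^3 - 8.3095*b^2 - 13.545*b + 4.6225)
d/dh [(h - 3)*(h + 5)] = 2*h + 2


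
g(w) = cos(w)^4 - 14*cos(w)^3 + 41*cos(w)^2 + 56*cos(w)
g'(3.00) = 9.91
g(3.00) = -0.71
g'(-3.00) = -9.91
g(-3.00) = -0.71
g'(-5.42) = -70.41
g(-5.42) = 50.06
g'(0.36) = -34.96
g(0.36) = 77.61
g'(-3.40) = 16.90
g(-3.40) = -2.29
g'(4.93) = 70.09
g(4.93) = 13.86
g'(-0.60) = 54.95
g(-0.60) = 66.74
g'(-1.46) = 64.16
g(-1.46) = 6.67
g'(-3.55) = 22.92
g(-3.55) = -5.33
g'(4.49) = 34.95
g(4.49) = -10.20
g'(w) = -4*sin(w)*cos(w)^3 + 42*sin(w)*cos(w)^2 - 82*sin(w)*cos(w) - 56*sin(w)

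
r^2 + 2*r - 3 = (r - 1)*(r + 3)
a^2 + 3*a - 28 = (a - 4)*(a + 7)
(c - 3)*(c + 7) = c^2 + 4*c - 21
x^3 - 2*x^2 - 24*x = x*(x - 6)*(x + 4)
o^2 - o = o*(o - 1)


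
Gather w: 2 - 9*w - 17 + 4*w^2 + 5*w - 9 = 4*w^2 - 4*w - 24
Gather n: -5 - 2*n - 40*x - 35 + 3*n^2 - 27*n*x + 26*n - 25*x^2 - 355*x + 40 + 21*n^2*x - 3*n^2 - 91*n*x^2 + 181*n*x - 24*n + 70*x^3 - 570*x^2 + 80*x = 21*n^2*x + n*(-91*x^2 + 154*x) + 70*x^3 - 595*x^2 - 315*x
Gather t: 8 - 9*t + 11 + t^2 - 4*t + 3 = t^2 - 13*t + 22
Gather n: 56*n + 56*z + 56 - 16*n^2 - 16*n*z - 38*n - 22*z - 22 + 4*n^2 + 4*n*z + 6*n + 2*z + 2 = -12*n^2 + n*(24 - 12*z) + 36*z + 36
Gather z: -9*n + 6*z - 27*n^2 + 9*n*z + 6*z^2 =-27*n^2 - 9*n + 6*z^2 + z*(9*n + 6)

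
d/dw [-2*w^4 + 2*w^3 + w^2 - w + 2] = -8*w^3 + 6*w^2 + 2*w - 1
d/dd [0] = 0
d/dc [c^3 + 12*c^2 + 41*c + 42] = 3*c^2 + 24*c + 41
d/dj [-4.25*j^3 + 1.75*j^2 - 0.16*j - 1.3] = -12.75*j^2 + 3.5*j - 0.16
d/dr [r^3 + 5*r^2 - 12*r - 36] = 3*r^2 + 10*r - 12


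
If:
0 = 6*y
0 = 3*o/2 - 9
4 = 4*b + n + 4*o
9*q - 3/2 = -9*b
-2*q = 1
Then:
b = 2/3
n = -68/3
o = 6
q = -1/2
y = 0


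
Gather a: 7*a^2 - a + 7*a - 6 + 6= 7*a^2 + 6*a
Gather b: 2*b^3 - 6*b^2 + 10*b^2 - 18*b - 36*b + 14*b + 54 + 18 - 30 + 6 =2*b^3 + 4*b^2 - 40*b + 48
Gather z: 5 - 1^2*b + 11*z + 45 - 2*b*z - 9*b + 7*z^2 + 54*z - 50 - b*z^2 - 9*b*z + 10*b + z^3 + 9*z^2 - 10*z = z^3 + z^2*(16 - b) + z*(55 - 11*b)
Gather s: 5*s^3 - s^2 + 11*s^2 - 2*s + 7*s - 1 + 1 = 5*s^3 + 10*s^2 + 5*s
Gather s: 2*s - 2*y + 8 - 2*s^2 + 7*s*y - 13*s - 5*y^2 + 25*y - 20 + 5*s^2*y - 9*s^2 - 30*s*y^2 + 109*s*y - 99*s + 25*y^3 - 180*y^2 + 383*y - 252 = s^2*(5*y - 11) + s*(-30*y^2 + 116*y - 110) + 25*y^3 - 185*y^2 + 406*y - 264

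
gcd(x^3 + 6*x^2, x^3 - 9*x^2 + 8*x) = x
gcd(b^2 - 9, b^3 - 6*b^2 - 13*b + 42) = b + 3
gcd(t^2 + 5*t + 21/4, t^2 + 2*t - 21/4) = t + 7/2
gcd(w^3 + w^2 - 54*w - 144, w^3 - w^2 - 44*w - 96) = w^2 - 5*w - 24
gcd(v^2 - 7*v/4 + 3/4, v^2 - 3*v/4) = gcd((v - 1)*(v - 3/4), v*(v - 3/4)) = v - 3/4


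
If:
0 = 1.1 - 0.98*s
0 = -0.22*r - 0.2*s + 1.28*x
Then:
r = 5.81818181818182*x - 1.02040816326531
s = 1.12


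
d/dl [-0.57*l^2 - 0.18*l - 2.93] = -1.14*l - 0.18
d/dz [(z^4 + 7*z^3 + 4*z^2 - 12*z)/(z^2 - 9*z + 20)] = 2*(z^5 - 10*z^4 - 23*z^3 + 198*z^2 + 80*z - 120)/(z^4 - 18*z^3 + 121*z^2 - 360*z + 400)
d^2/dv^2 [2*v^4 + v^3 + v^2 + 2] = 24*v^2 + 6*v + 2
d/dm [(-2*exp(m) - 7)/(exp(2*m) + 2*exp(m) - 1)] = 2*((exp(m) + 1)*(2*exp(m) + 7) - exp(2*m) - 2*exp(m) + 1)*exp(m)/(exp(2*m) + 2*exp(m) - 1)^2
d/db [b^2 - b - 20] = 2*b - 1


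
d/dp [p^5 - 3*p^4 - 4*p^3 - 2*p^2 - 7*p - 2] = 5*p^4 - 12*p^3 - 12*p^2 - 4*p - 7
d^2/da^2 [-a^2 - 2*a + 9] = -2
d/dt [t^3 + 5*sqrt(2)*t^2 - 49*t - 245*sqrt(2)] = 3*t^2 + 10*sqrt(2)*t - 49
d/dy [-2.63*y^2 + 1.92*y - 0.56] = 1.92 - 5.26*y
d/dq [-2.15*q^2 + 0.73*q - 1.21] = 0.73 - 4.3*q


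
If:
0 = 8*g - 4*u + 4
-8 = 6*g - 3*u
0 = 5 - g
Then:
No Solution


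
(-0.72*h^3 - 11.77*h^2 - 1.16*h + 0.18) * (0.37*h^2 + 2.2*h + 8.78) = -0.2664*h^5 - 5.9389*h^4 - 32.6448*h^3 - 105.826*h^2 - 9.7888*h + 1.5804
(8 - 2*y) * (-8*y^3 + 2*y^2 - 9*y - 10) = 16*y^4 - 68*y^3 + 34*y^2 - 52*y - 80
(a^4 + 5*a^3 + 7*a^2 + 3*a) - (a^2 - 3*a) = a^4 + 5*a^3 + 6*a^2 + 6*a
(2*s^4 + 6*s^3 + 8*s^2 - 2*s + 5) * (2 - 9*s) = -18*s^5 - 50*s^4 - 60*s^3 + 34*s^2 - 49*s + 10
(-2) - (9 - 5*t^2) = 5*t^2 - 11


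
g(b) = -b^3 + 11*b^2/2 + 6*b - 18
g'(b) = -3*b^2 + 11*b + 6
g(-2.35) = 11.25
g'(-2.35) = -36.42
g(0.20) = -16.59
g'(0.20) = 8.08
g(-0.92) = -18.09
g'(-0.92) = -6.66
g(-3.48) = 69.87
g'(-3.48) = -68.61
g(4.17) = 30.15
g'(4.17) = -0.30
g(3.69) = 28.79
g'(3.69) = 5.74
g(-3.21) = 52.49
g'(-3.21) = -60.22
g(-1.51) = -11.08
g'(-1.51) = -17.45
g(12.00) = -882.00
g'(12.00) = -294.00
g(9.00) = -247.50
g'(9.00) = -138.00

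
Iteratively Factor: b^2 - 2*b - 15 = (b - 5)*(b + 3)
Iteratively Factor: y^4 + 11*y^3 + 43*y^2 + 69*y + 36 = (y + 1)*(y^3 + 10*y^2 + 33*y + 36) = (y + 1)*(y + 4)*(y^2 + 6*y + 9) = (y + 1)*(y + 3)*(y + 4)*(y + 3)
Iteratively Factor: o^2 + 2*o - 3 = (o + 3)*(o - 1)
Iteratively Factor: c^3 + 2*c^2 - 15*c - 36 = (c + 3)*(c^2 - c - 12) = (c + 3)^2*(c - 4)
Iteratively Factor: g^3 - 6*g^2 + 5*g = (g - 1)*(g^2 - 5*g) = g*(g - 1)*(g - 5)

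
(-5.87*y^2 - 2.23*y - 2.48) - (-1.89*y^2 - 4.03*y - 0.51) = -3.98*y^2 + 1.8*y - 1.97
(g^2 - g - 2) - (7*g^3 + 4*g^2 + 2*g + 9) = -7*g^3 - 3*g^2 - 3*g - 11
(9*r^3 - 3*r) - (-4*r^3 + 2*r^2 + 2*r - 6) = 13*r^3 - 2*r^2 - 5*r + 6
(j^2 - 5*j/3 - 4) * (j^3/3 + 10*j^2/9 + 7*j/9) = j^5/3 + 5*j^4/9 - 65*j^3/27 - 155*j^2/27 - 28*j/9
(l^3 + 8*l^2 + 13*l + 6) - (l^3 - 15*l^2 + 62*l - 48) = 23*l^2 - 49*l + 54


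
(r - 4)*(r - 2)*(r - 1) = r^3 - 7*r^2 + 14*r - 8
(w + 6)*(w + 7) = w^2 + 13*w + 42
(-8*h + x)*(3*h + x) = -24*h^2 - 5*h*x + x^2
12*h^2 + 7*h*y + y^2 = (3*h + y)*(4*h + y)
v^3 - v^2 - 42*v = v*(v - 7)*(v + 6)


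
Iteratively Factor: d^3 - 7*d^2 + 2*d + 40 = (d - 5)*(d^2 - 2*d - 8) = (d - 5)*(d + 2)*(d - 4)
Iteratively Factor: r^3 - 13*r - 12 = (r + 3)*(r^2 - 3*r - 4) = (r - 4)*(r + 3)*(r + 1)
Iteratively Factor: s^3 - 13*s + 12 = (s - 1)*(s^2 + s - 12) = (s - 3)*(s - 1)*(s + 4)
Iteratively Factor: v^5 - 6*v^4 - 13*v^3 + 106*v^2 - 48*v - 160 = (v + 1)*(v^4 - 7*v^3 - 6*v^2 + 112*v - 160) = (v - 2)*(v + 1)*(v^3 - 5*v^2 - 16*v + 80) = (v - 5)*(v - 2)*(v + 1)*(v^2 - 16) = (v - 5)*(v - 4)*(v - 2)*(v + 1)*(v + 4)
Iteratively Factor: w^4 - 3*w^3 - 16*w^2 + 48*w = (w + 4)*(w^3 - 7*w^2 + 12*w) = w*(w + 4)*(w^2 - 7*w + 12) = w*(w - 4)*(w + 4)*(w - 3)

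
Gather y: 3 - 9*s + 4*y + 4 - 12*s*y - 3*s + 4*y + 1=-12*s + y*(8 - 12*s) + 8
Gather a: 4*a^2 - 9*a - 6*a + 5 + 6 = 4*a^2 - 15*a + 11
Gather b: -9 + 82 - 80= -7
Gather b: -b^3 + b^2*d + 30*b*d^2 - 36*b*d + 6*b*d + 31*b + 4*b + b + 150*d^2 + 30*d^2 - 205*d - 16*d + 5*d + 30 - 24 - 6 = -b^3 + b^2*d + b*(30*d^2 - 30*d + 36) + 180*d^2 - 216*d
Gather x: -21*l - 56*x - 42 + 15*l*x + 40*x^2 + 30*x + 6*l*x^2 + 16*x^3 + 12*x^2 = -21*l + 16*x^3 + x^2*(6*l + 52) + x*(15*l - 26) - 42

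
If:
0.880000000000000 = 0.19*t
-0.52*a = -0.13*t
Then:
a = 1.16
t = 4.63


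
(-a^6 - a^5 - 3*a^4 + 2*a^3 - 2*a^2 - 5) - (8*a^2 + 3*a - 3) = -a^6 - a^5 - 3*a^4 + 2*a^3 - 10*a^2 - 3*a - 2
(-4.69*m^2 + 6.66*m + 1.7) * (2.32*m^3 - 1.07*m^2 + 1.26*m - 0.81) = -10.8808*m^5 + 20.4695*m^4 - 9.0916*m^3 + 10.3715*m^2 - 3.2526*m - 1.377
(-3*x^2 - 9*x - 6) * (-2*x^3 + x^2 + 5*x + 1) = 6*x^5 + 15*x^4 - 12*x^3 - 54*x^2 - 39*x - 6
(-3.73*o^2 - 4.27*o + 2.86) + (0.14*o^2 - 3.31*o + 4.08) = -3.59*o^2 - 7.58*o + 6.94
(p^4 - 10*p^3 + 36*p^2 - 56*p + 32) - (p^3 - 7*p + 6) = p^4 - 11*p^3 + 36*p^2 - 49*p + 26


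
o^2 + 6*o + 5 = (o + 1)*(o + 5)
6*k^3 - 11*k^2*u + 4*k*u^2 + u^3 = (-k + u)^2*(6*k + u)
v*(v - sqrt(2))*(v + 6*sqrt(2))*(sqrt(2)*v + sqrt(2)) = sqrt(2)*v^4 + sqrt(2)*v^3 + 10*v^3 - 12*sqrt(2)*v^2 + 10*v^2 - 12*sqrt(2)*v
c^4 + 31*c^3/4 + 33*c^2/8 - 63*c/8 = c*(c - 3/4)*(c + 3/2)*(c + 7)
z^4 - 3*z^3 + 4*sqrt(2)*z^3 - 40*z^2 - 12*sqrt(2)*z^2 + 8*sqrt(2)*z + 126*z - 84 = (z - 2)*(z - 1)*(z - 3*sqrt(2))*(z + 7*sqrt(2))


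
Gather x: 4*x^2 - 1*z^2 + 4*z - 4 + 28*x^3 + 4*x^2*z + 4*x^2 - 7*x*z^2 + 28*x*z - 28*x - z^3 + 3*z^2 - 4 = 28*x^3 + x^2*(4*z + 8) + x*(-7*z^2 + 28*z - 28) - z^3 + 2*z^2 + 4*z - 8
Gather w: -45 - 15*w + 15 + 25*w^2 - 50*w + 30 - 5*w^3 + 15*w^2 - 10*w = -5*w^3 + 40*w^2 - 75*w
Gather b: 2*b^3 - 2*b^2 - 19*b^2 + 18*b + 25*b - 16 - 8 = 2*b^3 - 21*b^2 + 43*b - 24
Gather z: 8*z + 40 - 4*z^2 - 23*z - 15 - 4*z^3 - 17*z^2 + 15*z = -4*z^3 - 21*z^2 + 25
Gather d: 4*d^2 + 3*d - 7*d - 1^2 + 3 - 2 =4*d^2 - 4*d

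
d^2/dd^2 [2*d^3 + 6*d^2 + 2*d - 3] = 12*d + 12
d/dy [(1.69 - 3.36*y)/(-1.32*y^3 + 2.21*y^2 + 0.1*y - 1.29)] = (-8.8704*y^3 + 14.118*y^2 - 7.4698*y + 4.1654)/(1.7424*y^6 - 5.8344*y^5 + 4.6201*y^4 + 3.8476*y^3 - 5.6918*y^2 - 0.258*y + 1.6641)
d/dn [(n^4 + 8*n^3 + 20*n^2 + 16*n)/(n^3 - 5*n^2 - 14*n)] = (n^2 - 14*n - 50)/(n^2 - 14*n + 49)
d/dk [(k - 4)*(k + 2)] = 2*k - 2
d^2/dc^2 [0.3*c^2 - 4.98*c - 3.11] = 0.600000000000000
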